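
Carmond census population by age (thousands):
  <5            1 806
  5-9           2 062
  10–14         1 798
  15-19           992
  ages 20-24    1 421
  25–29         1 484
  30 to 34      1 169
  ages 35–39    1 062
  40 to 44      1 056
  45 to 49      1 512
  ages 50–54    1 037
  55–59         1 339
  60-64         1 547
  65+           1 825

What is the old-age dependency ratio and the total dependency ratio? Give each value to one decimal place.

Old-age dependency ratio: 14.5
Total dependency ratio: 59.4

0–14: 1 806 + 2 062 + 1 798 = 5 666
15–64: 992 + 1 421 + 1 484 + 1 169 + 1 062 + 1 056 + 1 512 + 1 037 + 1 339 + 1 547 = 12 619
65+: 1 825
Old-age dependency ratio = 1 825 / 12 619 × 100 = 14.5
Total dependency ratio = (5 666 + 1 825) / 12 619 × 100 = 7 491 / 12 619 × 100 = 59.4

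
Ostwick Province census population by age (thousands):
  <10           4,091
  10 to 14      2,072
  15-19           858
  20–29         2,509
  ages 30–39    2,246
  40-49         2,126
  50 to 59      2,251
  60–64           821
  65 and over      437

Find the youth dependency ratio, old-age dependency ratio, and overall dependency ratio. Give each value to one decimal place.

0–14: 4,091 + 2,072 = 6,163
15–64: 858 + 2,509 + 2,246 + 2,126 + 2,251 + 821 = 10,811
65+: 437
Youth dependency ratio = 6,163 / 10,811 × 100 = 57.0
Old-age dependency ratio = 437 / 10,811 × 100 = 4.0
Total dependency ratio = (6,163 + 437) / 10,811 × 100 = 6,600 / 10,811 × 100 = 61.0

Youth dependency ratio: 57.0
Old-age dependency ratio: 4.0
Total dependency ratio: 61.0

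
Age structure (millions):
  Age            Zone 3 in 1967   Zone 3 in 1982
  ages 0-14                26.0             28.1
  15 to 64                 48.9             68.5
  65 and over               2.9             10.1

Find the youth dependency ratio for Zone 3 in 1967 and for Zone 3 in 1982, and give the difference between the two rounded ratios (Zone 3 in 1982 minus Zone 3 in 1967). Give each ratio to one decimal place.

Zone 3 in 1967: 53.2
Zone 3 in 1982: 41.0
Difference: -12.2

Zone 3 in 1967: 26.0 / 48.9 × 100 = 53.2
Zone 3 in 1982: 28.1 / 68.5 × 100 = 41.0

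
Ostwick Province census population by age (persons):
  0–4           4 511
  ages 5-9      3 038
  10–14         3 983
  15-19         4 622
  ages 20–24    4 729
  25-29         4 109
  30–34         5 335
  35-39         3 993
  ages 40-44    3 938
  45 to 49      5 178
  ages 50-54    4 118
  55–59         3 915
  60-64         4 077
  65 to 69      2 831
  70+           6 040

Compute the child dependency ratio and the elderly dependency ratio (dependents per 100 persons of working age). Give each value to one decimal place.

0–14: 4 511 + 3 038 + 3 983 = 11 532
15–64: 4 622 + 4 729 + 4 109 + 5 335 + 3 993 + 3 938 + 5 178 + 4 118 + 3 915 + 4 077 = 44 014
65+: 2 831 + 6 040 = 8 871
Youth dependency ratio = 11 532 / 44 014 × 100 = 26.2
Old-age dependency ratio = 8 871 / 44 014 × 100 = 20.2

Youth dependency ratio: 26.2
Old-age dependency ratio: 20.2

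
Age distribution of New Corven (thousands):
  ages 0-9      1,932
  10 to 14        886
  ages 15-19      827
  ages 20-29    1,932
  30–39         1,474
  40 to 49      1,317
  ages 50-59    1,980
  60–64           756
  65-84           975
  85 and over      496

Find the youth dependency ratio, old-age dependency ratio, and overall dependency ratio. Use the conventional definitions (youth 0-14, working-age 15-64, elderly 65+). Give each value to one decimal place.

0–14: 1,932 + 886 = 2,818
15–64: 827 + 1,932 + 1,474 + 1,317 + 1,980 + 756 = 8,286
65+: 975 + 496 = 1,471
Youth dependency ratio = 2,818 / 8,286 × 100 = 34.0
Old-age dependency ratio = 1,471 / 8,286 × 100 = 17.8
Total dependency ratio = (2,818 + 1,471) / 8,286 × 100 = 4,289 / 8,286 × 100 = 51.8

Youth dependency ratio: 34.0
Old-age dependency ratio: 17.8
Total dependency ratio: 51.8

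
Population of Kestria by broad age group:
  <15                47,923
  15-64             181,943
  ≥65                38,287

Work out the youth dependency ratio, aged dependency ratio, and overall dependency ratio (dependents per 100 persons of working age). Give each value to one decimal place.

Youth dependency ratio = 47,923 / 181,943 × 100 = 26.3
Old-age dependency ratio = 38,287 / 181,943 × 100 = 21.0
Total dependency ratio = (47,923 + 38,287) / 181,943 × 100 = 86,210 / 181,943 × 100 = 47.4

Youth dependency ratio: 26.3
Old-age dependency ratio: 21.0
Total dependency ratio: 47.4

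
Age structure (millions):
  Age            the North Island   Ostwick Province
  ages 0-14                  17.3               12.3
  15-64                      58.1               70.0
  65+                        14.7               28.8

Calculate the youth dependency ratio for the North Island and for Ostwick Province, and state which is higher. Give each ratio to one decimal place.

the North Island: 17.3 / 58.1 × 100 = 29.8
Ostwick Province: 12.3 / 70.0 × 100 = 17.6

the North Island: 29.8
Ostwick Province: 17.6
Higher: the North Island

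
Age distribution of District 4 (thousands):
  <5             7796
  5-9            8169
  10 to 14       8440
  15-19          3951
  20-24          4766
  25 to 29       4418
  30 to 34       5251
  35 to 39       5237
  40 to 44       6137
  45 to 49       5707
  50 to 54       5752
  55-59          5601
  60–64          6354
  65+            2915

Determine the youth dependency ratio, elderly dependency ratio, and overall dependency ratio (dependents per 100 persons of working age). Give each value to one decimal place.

0–14: 7796 + 8169 + 8440 = 24405
15–64: 3951 + 4766 + 4418 + 5251 + 5237 + 6137 + 5707 + 5752 + 5601 + 6354 = 53174
65+: 2915
Youth dependency ratio = 24405 / 53174 × 100 = 45.9
Old-age dependency ratio = 2915 / 53174 × 100 = 5.5
Total dependency ratio = (24405 + 2915) / 53174 × 100 = 27320 / 53174 × 100 = 51.4

Youth dependency ratio: 45.9
Old-age dependency ratio: 5.5
Total dependency ratio: 51.4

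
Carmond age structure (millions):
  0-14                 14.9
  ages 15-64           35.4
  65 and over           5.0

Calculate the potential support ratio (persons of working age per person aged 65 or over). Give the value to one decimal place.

Potential support ratio: 7.1

Potential support ratio = 35.4 / 5.0 = 7.1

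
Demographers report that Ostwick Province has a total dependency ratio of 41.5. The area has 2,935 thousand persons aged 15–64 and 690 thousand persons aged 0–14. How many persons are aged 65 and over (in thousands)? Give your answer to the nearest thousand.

Aged 65 and over: 528

Total dependency ratio = (youth + elderly) / working-age × 100
41.5 = (690 + E) / 2,935 × 100
⇒ 528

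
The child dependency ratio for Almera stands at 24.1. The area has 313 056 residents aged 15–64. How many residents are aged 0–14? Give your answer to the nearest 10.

Youth dependency ratio = youth / working-age × 100
24.1 = Y / 313 056 × 100
⇒ 75 450

Aged 0–14: 75 450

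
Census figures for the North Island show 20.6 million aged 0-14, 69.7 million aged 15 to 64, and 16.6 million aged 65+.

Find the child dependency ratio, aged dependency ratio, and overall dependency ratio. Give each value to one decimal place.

Youth dependency ratio: 29.6
Old-age dependency ratio: 23.8
Total dependency ratio: 53.4

Youth dependency ratio = 20.6 / 69.7 × 100 = 29.6
Old-age dependency ratio = 16.6 / 69.7 × 100 = 23.8
Total dependency ratio = (20.6 + 16.6) / 69.7 × 100 = 37.2 / 69.7 × 100 = 53.4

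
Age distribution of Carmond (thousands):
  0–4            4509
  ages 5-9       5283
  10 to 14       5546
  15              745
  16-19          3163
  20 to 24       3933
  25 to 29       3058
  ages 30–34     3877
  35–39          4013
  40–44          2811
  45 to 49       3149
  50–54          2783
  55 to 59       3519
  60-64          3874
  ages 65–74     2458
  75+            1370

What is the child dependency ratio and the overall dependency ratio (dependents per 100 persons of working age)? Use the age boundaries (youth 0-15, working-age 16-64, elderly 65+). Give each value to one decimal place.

Youth dependency ratio: 47.1
Total dependency ratio: 58.3

0–15: 4509 + 5283 + 5546 + 745 = 16083
16–64: 3163 + 3933 + 3058 + 3877 + 4013 + 2811 + 3149 + 2783 + 3519 + 3874 = 34180
65+: 2458 + 1370 = 3828
Youth dependency ratio = 16083 / 34180 × 100 = 47.1
Total dependency ratio = (16083 + 3828) / 34180 × 100 = 19911 / 34180 × 100 = 58.3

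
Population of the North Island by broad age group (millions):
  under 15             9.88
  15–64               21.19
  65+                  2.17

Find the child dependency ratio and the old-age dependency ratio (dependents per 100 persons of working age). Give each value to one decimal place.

Youth dependency ratio: 46.6
Old-age dependency ratio: 10.2

Youth dependency ratio = 9.88 / 21.19 × 100 = 46.6
Old-age dependency ratio = 2.17 / 21.19 × 100 = 10.2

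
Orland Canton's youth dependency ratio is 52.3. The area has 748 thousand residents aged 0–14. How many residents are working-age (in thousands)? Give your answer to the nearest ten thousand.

Youth dependency ratio = youth / working-age × 100
52.3 = 748 / W × 100
⇒ 1,430

Working-age: 1,430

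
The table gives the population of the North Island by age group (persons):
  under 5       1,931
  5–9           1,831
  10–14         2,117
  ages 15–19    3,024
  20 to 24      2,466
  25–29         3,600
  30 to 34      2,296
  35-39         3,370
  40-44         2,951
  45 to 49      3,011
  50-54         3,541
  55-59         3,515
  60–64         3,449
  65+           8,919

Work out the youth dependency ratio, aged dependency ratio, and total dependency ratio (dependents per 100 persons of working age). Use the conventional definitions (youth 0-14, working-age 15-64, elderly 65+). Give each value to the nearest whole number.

0–14: 1,931 + 1,831 + 2,117 = 5,879
15–64: 3,024 + 2,466 + 3,600 + 2,296 + 3,370 + 2,951 + 3,011 + 3,541 + 3,515 + 3,449 = 31,223
65+: 8,919
Youth dependency ratio = 5,879 / 31,223 × 100 = 19
Old-age dependency ratio = 8,919 / 31,223 × 100 = 29
Total dependency ratio = (5,879 + 8,919) / 31,223 × 100 = 14,798 / 31,223 × 100 = 47

Youth dependency ratio: 19
Old-age dependency ratio: 29
Total dependency ratio: 47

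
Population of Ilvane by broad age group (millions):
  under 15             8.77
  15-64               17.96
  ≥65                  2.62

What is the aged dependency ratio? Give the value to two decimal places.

Old-age dependency ratio: 14.59

Old-age dependency ratio = 2.62 / 17.96 × 100 = 14.59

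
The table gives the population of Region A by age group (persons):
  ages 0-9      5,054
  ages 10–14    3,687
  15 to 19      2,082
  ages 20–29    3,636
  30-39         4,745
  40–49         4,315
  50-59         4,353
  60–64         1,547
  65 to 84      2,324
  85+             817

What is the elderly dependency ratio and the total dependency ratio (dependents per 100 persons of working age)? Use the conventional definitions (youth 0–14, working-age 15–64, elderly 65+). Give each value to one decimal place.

0–14: 5,054 + 3,687 = 8,741
15–64: 2,082 + 3,636 + 4,745 + 4,315 + 4,353 + 1,547 = 20,678
65+: 2,324 + 817 = 3,141
Old-age dependency ratio = 3,141 / 20,678 × 100 = 15.2
Total dependency ratio = (8,741 + 3,141) / 20,678 × 100 = 11,882 / 20,678 × 100 = 57.5

Old-age dependency ratio: 15.2
Total dependency ratio: 57.5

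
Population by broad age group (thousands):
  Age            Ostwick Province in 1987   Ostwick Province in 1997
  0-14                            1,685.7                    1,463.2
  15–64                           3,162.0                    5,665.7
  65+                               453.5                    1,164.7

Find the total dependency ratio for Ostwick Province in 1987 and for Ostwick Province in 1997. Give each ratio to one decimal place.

Ostwick Province in 1987: (1,685.7 + 453.5) / 3,162.0 × 100 = 2,139.2 / 3,162.0 × 100 = 67.7
Ostwick Province in 1997: (1,463.2 + 1,164.7) / 5,665.7 × 100 = 2,627.9 / 5,665.7 × 100 = 46.4

Ostwick Province in 1987: 67.7
Ostwick Province in 1997: 46.4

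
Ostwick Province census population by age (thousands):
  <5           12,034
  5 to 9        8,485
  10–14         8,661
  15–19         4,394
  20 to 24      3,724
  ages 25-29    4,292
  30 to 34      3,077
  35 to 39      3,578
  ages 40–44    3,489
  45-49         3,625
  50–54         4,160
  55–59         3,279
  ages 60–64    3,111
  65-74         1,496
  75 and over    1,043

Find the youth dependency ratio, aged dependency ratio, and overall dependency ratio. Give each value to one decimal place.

0–14: 12,034 + 8,485 + 8,661 = 29,180
15–64: 4,394 + 3,724 + 4,292 + 3,077 + 3,578 + 3,489 + 3,625 + 4,160 + 3,279 + 3,111 = 36,729
65+: 1,496 + 1,043 = 2,539
Youth dependency ratio = 29,180 / 36,729 × 100 = 79.4
Old-age dependency ratio = 2,539 / 36,729 × 100 = 6.9
Total dependency ratio = (29,180 + 2,539) / 36,729 × 100 = 31,719 / 36,729 × 100 = 86.4

Youth dependency ratio: 79.4
Old-age dependency ratio: 6.9
Total dependency ratio: 86.4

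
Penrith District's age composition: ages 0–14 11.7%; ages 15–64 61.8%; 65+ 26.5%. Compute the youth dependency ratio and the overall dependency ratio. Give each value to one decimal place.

Youth dependency ratio = 11.7 / 61.8 × 100 = 18.9
Total dependency ratio = (11.7 + 26.5) / 61.8 × 100 = 38.2 / 61.8 × 100 = 61.8

Youth dependency ratio: 18.9
Total dependency ratio: 61.8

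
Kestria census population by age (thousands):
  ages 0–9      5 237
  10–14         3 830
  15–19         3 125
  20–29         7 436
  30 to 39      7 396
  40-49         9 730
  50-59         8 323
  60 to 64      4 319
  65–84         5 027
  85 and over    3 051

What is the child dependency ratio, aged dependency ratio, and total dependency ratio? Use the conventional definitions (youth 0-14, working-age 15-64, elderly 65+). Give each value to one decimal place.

Youth dependency ratio: 22.5
Old-age dependency ratio: 20.0
Total dependency ratio: 42.5

0–14: 5 237 + 3 830 = 9 067
15–64: 3 125 + 7 436 + 7 396 + 9 730 + 8 323 + 4 319 = 40 329
65+: 5 027 + 3 051 = 8 078
Youth dependency ratio = 9 067 / 40 329 × 100 = 22.5
Old-age dependency ratio = 8 078 / 40 329 × 100 = 20.0
Total dependency ratio = (9 067 + 8 078) / 40 329 × 100 = 17 145 / 40 329 × 100 = 42.5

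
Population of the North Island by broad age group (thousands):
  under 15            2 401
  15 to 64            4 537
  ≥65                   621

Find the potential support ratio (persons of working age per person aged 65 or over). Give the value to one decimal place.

Potential support ratio: 7.3

Potential support ratio = 4 537 / 621 = 7.3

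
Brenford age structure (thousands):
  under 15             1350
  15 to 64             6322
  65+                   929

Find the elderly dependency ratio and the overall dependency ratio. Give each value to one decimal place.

Old-age dependency ratio = 929 / 6322 × 100 = 14.7
Total dependency ratio = (1350 + 929) / 6322 × 100 = 2279 / 6322 × 100 = 36.0

Old-age dependency ratio: 14.7
Total dependency ratio: 36.0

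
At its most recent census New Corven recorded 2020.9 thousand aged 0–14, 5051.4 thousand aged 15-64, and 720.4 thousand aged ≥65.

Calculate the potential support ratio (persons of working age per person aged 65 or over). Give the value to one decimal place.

Potential support ratio: 7.0

Potential support ratio = 5051.4 / 720.4 = 7.0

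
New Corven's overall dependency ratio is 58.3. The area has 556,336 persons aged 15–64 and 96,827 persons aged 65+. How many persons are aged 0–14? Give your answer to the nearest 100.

Total dependency ratio = (youth + elderly) / working-age × 100
58.3 = (Y + 96,827) / 556,336 × 100
⇒ 227,500

Aged 0–14: 227,500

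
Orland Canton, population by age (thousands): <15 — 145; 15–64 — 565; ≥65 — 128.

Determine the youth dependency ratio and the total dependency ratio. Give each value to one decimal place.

Youth dependency ratio = 145 / 565 × 100 = 25.7
Total dependency ratio = (145 + 128) / 565 × 100 = 273 / 565 × 100 = 48.3

Youth dependency ratio: 25.7
Total dependency ratio: 48.3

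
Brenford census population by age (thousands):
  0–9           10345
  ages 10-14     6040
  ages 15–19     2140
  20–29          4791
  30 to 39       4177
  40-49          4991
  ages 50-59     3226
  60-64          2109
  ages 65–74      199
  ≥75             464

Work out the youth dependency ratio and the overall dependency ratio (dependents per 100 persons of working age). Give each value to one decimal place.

Youth dependency ratio: 76.4
Total dependency ratio: 79.5

0–14: 10345 + 6040 = 16385
15–64: 2140 + 4791 + 4177 + 4991 + 3226 + 2109 = 21434
65+: 199 + 464 = 663
Youth dependency ratio = 16385 / 21434 × 100 = 76.4
Total dependency ratio = (16385 + 663) / 21434 × 100 = 17048 / 21434 × 100 = 79.5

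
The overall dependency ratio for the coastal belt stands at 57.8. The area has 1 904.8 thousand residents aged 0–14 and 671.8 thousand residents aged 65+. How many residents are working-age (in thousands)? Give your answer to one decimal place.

Total dependency ratio = (youth + elderly) / working-age × 100
57.8 = (1 904.8 + 671.8) / W × 100
⇒ 4 457.8

Working-age: 4 457.8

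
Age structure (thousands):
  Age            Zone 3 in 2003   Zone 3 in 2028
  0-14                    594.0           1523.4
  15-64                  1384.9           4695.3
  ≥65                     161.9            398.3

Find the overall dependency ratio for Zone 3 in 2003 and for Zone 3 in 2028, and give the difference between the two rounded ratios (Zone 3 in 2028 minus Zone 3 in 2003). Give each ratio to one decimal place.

Zone 3 in 2003: 54.6
Zone 3 in 2028: 40.9
Difference: -13.7

Zone 3 in 2003: (594.0 + 161.9) / 1384.9 × 100 = 755.9 / 1384.9 × 100 = 54.6
Zone 3 in 2028: (1523.4 + 398.3) / 4695.3 × 100 = 1921.7 / 4695.3 × 100 = 40.9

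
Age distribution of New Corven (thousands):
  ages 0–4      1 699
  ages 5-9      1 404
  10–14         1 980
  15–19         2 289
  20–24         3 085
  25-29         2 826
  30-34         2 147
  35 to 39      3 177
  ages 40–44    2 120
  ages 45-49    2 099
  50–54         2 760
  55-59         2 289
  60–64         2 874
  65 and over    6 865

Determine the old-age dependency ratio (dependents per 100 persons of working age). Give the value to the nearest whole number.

Old-age dependency ratio: 27

0–14: 1 699 + 1 404 + 1 980 = 5 083
15–64: 2 289 + 3 085 + 2 826 + 2 147 + 3 177 + 2 120 + 2 099 + 2 760 + 2 289 + 2 874 = 25 666
65+: 6 865
Old-age dependency ratio = 6 865 / 25 666 × 100 = 27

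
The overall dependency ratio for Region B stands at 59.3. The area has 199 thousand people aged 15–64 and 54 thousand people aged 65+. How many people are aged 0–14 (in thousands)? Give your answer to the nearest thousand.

Aged 0–14: 64

Total dependency ratio = (youth + elderly) / working-age × 100
59.3 = (Y + 54) / 199 × 100
⇒ 64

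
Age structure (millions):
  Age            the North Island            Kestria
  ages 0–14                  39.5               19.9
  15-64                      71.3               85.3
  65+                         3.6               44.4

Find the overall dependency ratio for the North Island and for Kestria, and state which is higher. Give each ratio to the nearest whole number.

the North Island: (39.5 + 3.6) / 71.3 × 100 = 43.1 / 71.3 × 100 = 60
Kestria: (19.9 + 44.4) / 85.3 × 100 = 64.3 / 85.3 × 100 = 75

the North Island: 60
Kestria: 75
Higher: Kestria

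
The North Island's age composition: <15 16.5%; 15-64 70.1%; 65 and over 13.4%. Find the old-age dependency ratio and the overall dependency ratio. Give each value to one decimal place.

Old-age dependency ratio: 19.1
Total dependency ratio: 42.7

Old-age dependency ratio = 13.4 / 70.1 × 100 = 19.1
Total dependency ratio = (16.5 + 13.4) / 70.1 × 100 = 29.9 / 70.1 × 100 = 42.7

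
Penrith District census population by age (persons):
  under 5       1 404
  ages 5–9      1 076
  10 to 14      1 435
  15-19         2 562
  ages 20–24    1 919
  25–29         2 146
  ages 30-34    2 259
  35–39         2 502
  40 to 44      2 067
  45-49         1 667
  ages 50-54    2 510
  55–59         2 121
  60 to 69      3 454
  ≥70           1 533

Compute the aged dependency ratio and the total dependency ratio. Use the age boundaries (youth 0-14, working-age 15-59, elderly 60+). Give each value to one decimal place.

0–14: 1 404 + 1 076 + 1 435 = 3 915
15–59: 2 562 + 1 919 + 2 146 + 2 259 + 2 502 + 2 067 + 1 667 + 2 510 + 2 121 = 19 753
60+: 3 454 + 1 533 = 4 987
Old-age dependency ratio = 4 987 / 19 753 × 100 = 25.2
Total dependency ratio = (3 915 + 4 987) / 19 753 × 100 = 8 902 / 19 753 × 100 = 45.1

Old-age dependency ratio: 25.2
Total dependency ratio: 45.1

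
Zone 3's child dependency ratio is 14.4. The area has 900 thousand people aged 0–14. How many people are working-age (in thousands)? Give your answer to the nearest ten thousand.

Youth dependency ratio = youth / working-age × 100
14.4 = 900 / W × 100
⇒ 6,250

Working-age: 6,250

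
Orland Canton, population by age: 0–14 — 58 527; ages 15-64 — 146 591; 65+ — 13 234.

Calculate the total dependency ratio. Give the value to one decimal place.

Total dependency ratio: 49.0

Total dependency ratio = (58 527 + 13 234) / 146 591 × 100 = 71 761 / 146 591 × 100 = 49.0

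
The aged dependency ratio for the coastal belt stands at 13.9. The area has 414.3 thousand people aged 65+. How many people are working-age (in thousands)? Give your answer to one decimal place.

Old-age dependency ratio = elderly / working-age × 100
13.9 = 414.3 / W × 100
⇒ 2 980.6

Working-age: 2 980.6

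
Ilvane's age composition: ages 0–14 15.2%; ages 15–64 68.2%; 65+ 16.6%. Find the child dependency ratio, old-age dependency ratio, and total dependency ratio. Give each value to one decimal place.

Youth dependency ratio: 22.3
Old-age dependency ratio: 24.3
Total dependency ratio: 46.6

Youth dependency ratio = 15.2 / 68.2 × 100 = 22.3
Old-age dependency ratio = 16.6 / 68.2 × 100 = 24.3
Total dependency ratio = (15.2 + 16.6) / 68.2 × 100 = 31.8 / 68.2 × 100 = 46.6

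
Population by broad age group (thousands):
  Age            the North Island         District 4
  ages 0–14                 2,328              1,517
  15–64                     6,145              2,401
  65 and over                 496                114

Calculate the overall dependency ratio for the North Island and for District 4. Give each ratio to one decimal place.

the North Island: 46.0
District 4: 67.9

the North Island: (2,328 + 496) / 6,145 × 100 = 2,824 / 6,145 × 100 = 46.0
District 4: (1,517 + 114) / 2,401 × 100 = 1,631 / 2,401 × 100 = 67.9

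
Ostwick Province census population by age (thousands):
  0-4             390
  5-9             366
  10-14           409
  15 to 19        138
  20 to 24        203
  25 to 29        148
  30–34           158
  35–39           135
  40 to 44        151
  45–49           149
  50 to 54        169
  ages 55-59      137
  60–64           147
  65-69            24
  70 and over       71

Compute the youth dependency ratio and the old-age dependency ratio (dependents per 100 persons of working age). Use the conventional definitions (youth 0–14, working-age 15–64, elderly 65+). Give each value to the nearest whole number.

Youth dependency ratio: 76
Old-age dependency ratio: 6

0–14: 390 + 366 + 409 = 1,165
15–64: 138 + 203 + 148 + 158 + 135 + 151 + 149 + 169 + 137 + 147 = 1,535
65+: 24 + 71 = 95
Youth dependency ratio = 1,165 / 1,535 × 100 = 76
Old-age dependency ratio = 95 / 1,535 × 100 = 6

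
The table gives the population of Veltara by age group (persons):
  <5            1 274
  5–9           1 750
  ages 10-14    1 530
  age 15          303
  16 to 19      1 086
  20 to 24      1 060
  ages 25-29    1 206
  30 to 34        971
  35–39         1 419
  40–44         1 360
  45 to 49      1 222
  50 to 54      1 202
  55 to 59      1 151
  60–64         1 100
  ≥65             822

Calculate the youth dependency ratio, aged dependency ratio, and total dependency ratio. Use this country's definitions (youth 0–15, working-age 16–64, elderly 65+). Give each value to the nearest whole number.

0–15: 1 274 + 1 750 + 1 530 + 303 = 4 857
16–64: 1 086 + 1 060 + 1 206 + 971 + 1 419 + 1 360 + 1 222 + 1 202 + 1 151 + 1 100 = 11 777
65+: 822
Youth dependency ratio = 4 857 / 11 777 × 100 = 41
Old-age dependency ratio = 822 / 11 777 × 100 = 7
Total dependency ratio = (4 857 + 822) / 11 777 × 100 = 5 679 / 11 777 × 100 = 48

Youth dependency ratio: 41
Old-age dependency ratio: 7
Total dependency ratio: 48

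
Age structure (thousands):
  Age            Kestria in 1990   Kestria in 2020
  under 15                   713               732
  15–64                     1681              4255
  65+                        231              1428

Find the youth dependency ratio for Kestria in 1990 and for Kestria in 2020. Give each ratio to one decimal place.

Kestria in 1990: 42.4
Kestria in 2020: 17.2

Kestria in 1990: 713 / 1681 × 100 = 42.4
Kestria in 2020: 732 / 4255 × 100 = 17.2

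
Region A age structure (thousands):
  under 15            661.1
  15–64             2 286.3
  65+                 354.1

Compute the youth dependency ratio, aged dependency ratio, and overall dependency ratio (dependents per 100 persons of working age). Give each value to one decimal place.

Youth dependency ratio = 661.1 / 2 286.3 × 100 = 28.9
Old-age dependency ratio = 354.1 / 2 286.3 × 100 = 15.5
Total dependency ratio = (661.1 + 354.1) / 2 286.3 × 100 = 1 015.2 / 2 286.3 × 100 = 44.4

Youth dependency ratio: 28.9
Old-age dependency ratio: 15.5
Total dependency ratio: 44.4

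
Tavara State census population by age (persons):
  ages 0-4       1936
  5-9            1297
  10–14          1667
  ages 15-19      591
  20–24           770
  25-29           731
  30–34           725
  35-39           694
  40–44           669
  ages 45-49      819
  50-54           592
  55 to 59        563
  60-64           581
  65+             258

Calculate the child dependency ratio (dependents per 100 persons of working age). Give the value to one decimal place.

Youth dependency ratio: 72.8

0–14: 1936 + 1297 + 1667 = 4900
15–64: 591 + 770 + 731 + 725 + 694 + 669 + 819 + 592 + 563 + 581 = 6735
65+: 258
Youth dependency ratio = 4900 / 6735 × 100 = 72.8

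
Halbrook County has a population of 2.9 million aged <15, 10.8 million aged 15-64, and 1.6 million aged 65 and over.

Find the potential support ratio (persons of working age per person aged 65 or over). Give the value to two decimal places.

Potential support ratio = 10.8 / 1.6 = 6.75

Potential support ratio: 6.75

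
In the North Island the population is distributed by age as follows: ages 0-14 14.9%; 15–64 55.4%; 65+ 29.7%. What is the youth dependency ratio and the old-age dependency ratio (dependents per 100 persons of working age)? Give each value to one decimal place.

Youth dependency ratio = 14.9 / 55.4 × 100 = 26.9
Old-age dependency ratio = 29.7 / 55.4 × 100 = 53.6

Youth dependency ratio: 26.9
Old-age dependency ratio: 53.6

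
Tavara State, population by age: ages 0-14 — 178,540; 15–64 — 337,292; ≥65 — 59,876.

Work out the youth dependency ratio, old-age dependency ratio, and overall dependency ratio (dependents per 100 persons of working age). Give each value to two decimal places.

Youth dependency ratio: 52.93
Old-age dependency ratio: 17.75
Total dependency ratio: 70.69

Youth dependency ratio = 178,540 / 337,292 × 100 = 52.93
Old-age dependency ratio = 59,876 / 337,292 × 100 = 17.75
Total dependency ratio = (178,540 + 59,876) / 337,292 × 100 = 238,416 / 337,292 × 100 = 70.69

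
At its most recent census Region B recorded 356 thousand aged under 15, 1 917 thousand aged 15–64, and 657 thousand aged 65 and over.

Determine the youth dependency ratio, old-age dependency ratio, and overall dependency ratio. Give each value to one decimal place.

Youth dependency ratio = 356 / 1 917 × 100 = 18.6
Old-age dependency ratio = 657 / 1 917 × 100 = 34.3
Total dependency ratio = (356 + 657) / 1 917 × 100 = 1 013 / 1 917 × 100 = 52.8

Youth dependency ratio: 18.6
Old-age dependency ratio: 34.3
Total dependency ratio: 52.8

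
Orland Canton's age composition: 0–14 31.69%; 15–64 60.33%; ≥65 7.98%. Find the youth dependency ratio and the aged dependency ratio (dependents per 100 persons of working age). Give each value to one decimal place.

Youth dependency ratio = 31.69 / 60.33 × 100 = 52.5
Old-age dependency ratio = 7.98 / 60.33 × 100 = 13.2

Youth dependency ratio: 52.5
Old-age dependency ratio: 13.2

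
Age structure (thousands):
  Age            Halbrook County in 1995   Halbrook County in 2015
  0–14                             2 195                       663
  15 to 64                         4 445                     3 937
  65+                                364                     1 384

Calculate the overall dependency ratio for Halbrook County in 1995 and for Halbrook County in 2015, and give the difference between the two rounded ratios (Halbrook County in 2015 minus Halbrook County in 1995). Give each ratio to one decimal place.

Halbrook County in 1995: 57.6
Halbrook County in 2015: 52.0
Difference: -5.6

Halbrook County in 1995: (2 195 + 364) / 4 445 × 100 = 2 559 / 4 445 × 100 = 57.6
Halbrook County in 2015: (663 + 1 384) / 3 937 × 100 = 2 047 / 3 937 × 100 = 52.0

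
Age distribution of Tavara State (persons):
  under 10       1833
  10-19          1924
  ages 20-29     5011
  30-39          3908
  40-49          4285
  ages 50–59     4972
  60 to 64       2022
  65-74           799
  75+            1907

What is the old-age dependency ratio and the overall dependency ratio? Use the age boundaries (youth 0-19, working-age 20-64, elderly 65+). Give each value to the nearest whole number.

Old-age dependency ratio: 13
Total dependency ratio: 32

0–19: 1833 + 1924 = 3757
20–64: 5011 + 3908 + 4285 + 4972 + 2022 = 20198
65+: 799 + 1907 = 2706
Old-age dependency ratio = 2706 / 20198 × 100 = 13
Total dependency ratio = (3757 + 2706) / 20198 × 100 = 6463 / 20198 × 100 = 32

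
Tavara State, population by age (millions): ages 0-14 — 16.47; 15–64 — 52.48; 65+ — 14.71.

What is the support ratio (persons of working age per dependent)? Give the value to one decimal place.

Support ratio: 1.7

Support ratio = 52.48 / (16.47 + 14.71) = 52.48 / 31.18 = 1.7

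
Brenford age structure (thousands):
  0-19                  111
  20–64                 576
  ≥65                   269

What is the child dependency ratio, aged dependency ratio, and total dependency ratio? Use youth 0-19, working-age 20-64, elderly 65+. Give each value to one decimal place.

Youth dependency ratio: 19.3
Old-age dependency ratio: 46.7
Total dependency ratio: 66.0

Youth dependency ratio = 111 / 576 × 100 = 19.3
Old-age dependency ratio = 269 / 576 × 100 = 46.7
Total dependency ratio = (111 + 269) / 576 × 100 = 380 / 576 × 100 = 66.0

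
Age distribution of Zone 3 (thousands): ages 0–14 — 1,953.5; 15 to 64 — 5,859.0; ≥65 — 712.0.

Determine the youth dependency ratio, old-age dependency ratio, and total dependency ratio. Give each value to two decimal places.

Youth dependency ratio: 33.34
Old-age dependency ratio: 12.15
Total dependency ratio: 45.49

Youth dependency ratio = 1,953.5 / 5,859.0 × 100 = 33.34
Old-age dependency ratio = 712.0 / 5,859.0 × 100 = 12.15
Total dependency ratio = (1,953.5 + 712.0) / 5,859.0 × 100 = 2,665.5 / 5,859.0 × 100 = 45.49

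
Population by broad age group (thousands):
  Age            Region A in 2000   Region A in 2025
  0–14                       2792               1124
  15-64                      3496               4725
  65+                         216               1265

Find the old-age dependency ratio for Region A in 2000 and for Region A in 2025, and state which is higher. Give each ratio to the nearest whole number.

Region A in 2000: 6
Region A in 2025: 27
Higher: Region A in 2025

Region A in 2000: 216 / 3496 × 100 = 6
Region A in 2025: 1265 / 4725 × 100 = 27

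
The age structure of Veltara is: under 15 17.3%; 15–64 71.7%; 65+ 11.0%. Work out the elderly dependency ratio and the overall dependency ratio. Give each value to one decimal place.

Old-age dependency ratio: 15.3
Total dependency ratio: 39.5

Old-age dependency ratio = 11.0 / 71.7 × 100 = 15.3
Total dependency ratio = (17.3 + 11.0) / 71.7 × 100 = 28.3 / 71.7 × 100 = 39.5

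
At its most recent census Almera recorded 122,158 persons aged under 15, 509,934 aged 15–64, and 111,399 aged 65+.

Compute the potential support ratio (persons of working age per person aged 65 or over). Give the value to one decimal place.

Potential support ratio: 4.6

Potential support ratio = 509,934 / 111,399 = 4.6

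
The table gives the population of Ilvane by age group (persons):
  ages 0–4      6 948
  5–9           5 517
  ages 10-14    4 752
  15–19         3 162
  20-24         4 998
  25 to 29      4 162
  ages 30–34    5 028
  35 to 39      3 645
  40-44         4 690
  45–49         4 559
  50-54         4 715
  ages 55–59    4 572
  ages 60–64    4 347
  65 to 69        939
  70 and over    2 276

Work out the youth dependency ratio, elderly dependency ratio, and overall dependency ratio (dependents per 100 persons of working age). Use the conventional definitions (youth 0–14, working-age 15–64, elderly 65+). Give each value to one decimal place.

0–14: 6 948 + 5 517 + 4 752 = 17 217
15–64: 3 162 + 4 998 + 4 162 + 5 028 + 3 645 + 4 690 + 4 559 + 4 715 + 4 572 + 4 347 = 43 878
65+: 939 + 2 276 = 3 215
Youth dependency ratio = 17 217 / 43 878 × 100 = 39.2
Old-age dependency ratio = 3 215 / 43 878 × 100 = 7.3
Total dependency ratio = (17 217 + 3 215) / 43 878 × 100 = 20 432 / 43 878 × 100 = 46.6

Youth dependency ratio: 39.2
Old-age dependency ratio: 7.3
Total dependency ratio: 46.6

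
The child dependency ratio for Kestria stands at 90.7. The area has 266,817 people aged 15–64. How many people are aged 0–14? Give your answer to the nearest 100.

Aged 0–14: 242,000

Youth dependency ratio = youth / working-age × 100
90.7 = Y / 266,817 × 100
⇒ 242,000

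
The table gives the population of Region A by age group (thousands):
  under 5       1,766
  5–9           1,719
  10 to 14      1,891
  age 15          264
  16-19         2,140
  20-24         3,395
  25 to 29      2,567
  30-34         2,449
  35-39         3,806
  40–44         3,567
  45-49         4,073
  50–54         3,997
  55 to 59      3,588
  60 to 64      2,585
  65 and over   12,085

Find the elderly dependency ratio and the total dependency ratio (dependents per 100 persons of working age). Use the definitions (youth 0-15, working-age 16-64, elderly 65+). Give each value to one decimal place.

0–15: 1,766 + 1,719 + 1,891 + 264 = 5,640
16–64: 2,140 + 3,395 + 2,567 + 2,449 + 3,806 + 3,567 + 4,073 + 3,997 + 3,588 + 2,585 = 32,167
65+: 12,085
Old-age dependency ratio = 12,085 / 32,167 × 100 = 37.6
Total dependency ratio = (5,640 + 12,085) / 32,167 × 100 = 17,725 / 32,167 × 100 = 55.1

Old-age dependency ratio: 37.6
Total dependency ratio: 55.1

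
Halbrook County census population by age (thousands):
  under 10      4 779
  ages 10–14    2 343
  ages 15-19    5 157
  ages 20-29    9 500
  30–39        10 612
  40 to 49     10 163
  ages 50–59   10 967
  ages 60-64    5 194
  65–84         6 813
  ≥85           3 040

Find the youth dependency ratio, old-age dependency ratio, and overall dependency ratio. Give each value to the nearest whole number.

Youth dependency ratio: 14
Old-age dependency ratio: 19
Total dependency ratio: 33

0–14: 4 779 + 2 343 = 7 122
15–64: 5 157 + 9 500 + 10 612 + 10 163 + 10 967 + 5 194 = 51 593
65+: 6 813 + 3 040 = 9 853
Youth dependency ratio = 7 122 / 51 593 × 100 = 14
Old-age dependency ratio = 9 853 / 51 593 × 100 = 19
Total dependency ratio = (7 122 + 9 853) / 51 593 × 100 = 16 975 / 51 593 × 100 = 33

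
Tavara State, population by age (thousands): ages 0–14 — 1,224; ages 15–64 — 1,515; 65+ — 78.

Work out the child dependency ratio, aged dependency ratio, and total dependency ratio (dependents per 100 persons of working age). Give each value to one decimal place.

Youth dependency ratio: 80.8
Old-age dependency ratio: 5.1
Total dependency ratio: 85.9

Youth dependency ratio = 1,224 / 1,515 × 100 = 80.8
Old-age dependency ratio = 78 / 1,515 × 100 = 5.1
Total dependency ratio = (1,224 + 78) / 1,515 × 100 = 1,302 / 1,515 × 100 = 85.9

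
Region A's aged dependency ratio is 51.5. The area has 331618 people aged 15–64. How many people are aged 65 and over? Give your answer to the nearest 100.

Aged 65 and over: 170800

Old-age dependency ratio = elderly / working-age × 100
51.5 = E / 331618 × 100
⇒ 170800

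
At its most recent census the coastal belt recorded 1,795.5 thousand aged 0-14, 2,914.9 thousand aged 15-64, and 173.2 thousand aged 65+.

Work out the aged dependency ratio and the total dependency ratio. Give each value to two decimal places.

Old-age dependency ratio: 5.94
Total dependency ratio: 67.54

Old-age dependency ratio = 173.2 / 2,914.9 × 100 = 5.94
Total dependency ratio = (1,795.5 + 173.2) / 2,914.9 × 100 = 1,968.7 / 2,914.9 × 100 = 67.54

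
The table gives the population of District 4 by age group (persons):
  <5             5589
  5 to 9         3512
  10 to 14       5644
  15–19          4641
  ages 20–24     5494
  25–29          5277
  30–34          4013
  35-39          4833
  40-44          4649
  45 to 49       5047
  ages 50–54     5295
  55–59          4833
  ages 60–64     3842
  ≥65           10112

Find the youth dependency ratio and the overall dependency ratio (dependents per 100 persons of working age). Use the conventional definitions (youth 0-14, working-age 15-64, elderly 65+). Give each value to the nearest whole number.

0–14: 5589 + 3512 + 5644 = 14745
15–64: 4641 + 5494 + 5277 + 4013 + 4833 + 4649 + 5047 + 5295 + 4833 + 3842 = 47924
65+: 10112
Youth dependency ratio = 14745 / 47924 × 100 = 31
Total dependency ratio = (14745 + 10112) / 47924 × 100 = 24857 / 47924 × 100 = 52

Youth dependency ratio: 31
Total dependency ratio: 52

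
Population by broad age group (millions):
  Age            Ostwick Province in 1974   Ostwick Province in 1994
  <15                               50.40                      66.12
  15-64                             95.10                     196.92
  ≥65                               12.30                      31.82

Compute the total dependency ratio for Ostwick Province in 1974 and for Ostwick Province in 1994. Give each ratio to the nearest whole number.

Ostwick Province in 1974: 66
Ostwick Province in 1994: 50

Ostwick Province in 1974: (50.40 + 12.30) / 95.10 × 100 = 62.70 / 95.10 × 100 = 66
Ostwick Province in 1994: (66.12 + 31.82) / 196.92 × 100 = 97.94 / 196.92 × 100 = 50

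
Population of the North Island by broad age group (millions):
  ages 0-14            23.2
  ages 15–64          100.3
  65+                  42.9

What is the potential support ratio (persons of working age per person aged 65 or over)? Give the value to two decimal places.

Potential support ratio = 100.3 / 42.9 = 2.34

Potential support ratio: 2.34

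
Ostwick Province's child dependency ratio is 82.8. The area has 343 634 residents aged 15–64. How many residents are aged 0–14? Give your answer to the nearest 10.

Aged 0–14: 284 530

Youth dependency ratio = youth / working-age × 100
82.8 = Y / 343 634 × 100
⇒ 284 530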